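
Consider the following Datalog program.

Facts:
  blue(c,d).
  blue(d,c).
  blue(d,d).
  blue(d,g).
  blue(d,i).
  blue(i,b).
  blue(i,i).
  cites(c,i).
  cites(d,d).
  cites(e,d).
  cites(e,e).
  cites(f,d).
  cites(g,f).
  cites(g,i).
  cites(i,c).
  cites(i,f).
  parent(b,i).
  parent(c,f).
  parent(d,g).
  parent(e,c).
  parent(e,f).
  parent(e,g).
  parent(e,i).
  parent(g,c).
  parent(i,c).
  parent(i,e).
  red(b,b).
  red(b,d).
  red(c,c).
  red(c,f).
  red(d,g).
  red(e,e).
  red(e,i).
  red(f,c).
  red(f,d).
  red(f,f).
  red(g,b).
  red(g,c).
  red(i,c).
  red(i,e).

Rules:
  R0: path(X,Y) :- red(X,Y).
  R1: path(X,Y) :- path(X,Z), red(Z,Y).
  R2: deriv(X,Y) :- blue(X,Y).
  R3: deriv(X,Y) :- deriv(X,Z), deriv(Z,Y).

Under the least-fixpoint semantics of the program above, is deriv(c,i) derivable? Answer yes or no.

yes

round 1: derive deriv(c,d) via R2 from blue(c,d)
round 1: derive deriv(d,c) via R2 from blue(d,c)
round 1: derive deriv(d,d) via R2 from blue(d,d)
round 1: derive deriv(d,g) via R2 from blue(d,g)
round 1: derive deriv(d,i) via R2 from blue(d,i)
round 1: derive deriv(i,b) via R2 from blue(i,b)
round 1: derive deriv(i,i) via R2 from blue(i,i)
round 2: derive deriv(c,c) via R3 from deriv(c,d), deriv(d,c)
round 2: derive deriv(c,g) via R3 from deriv(c,d), deriv(d,g)
round 2: derive deriv(c,i) via R3 from deriv(c,d), deriv(d,i)
round 2: derive deriv(d,b) via R3 from deriv(d,i), deriv(i,b)
round 3: derive deriv(c,b) via R3 from deriv(c,d), deriv(d,b)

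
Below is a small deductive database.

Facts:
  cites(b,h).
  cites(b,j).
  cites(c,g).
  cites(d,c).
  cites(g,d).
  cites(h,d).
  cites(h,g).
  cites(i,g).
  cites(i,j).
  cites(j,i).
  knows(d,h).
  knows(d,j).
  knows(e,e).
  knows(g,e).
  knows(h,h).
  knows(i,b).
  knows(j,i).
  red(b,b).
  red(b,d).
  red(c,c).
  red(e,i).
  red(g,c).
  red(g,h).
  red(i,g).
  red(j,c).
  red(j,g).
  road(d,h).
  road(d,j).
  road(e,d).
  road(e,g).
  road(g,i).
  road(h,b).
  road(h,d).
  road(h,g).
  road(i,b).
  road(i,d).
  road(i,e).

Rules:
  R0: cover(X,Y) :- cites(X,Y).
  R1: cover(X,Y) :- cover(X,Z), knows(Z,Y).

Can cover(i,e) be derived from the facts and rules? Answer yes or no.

yes

round 1: derive cover(b,h) via R0 from cites(b,h)
round 1: derive cover(b,j) via R0 from cites(b,j)
round 1: derive cover(c,g) via R0 from cites(c,g)
round 1: derive cover(d,c) via R0 from cites(d,c)
round 1: derive cover(g,d) via R0 from cites(g,d)
round 1: derive cover(h,d) via R0 from cites(h,d)
round 1: derive cover(h,g) via R0 from cites(h,g)
round 1: derive cover(i,g) via R0 from cites(i,g)
round 1: derive cover(i,j) via R0 from cites(i,j)
round 1: derive cover(j,i) via R0 from cites(j,i)
round 2: derive cover(b,i) via R1 from cover(b,j), knows(j,i)
round 2: derive cover(c,e) via R1 from cover(c,g), knows(g,e)
round 2: derive cover(g,h) via R1 from cover(g,d), knows(d,h)
round 2: derive cover(g,j) via R1 from cover(g,d), knows(d,j)
round 2: derive cover(h,e) via R1 from cover(h,g), knows(g,e)
round 2: derive cover(h,h) via R1 from cover(h,d), knows(d,h)
round 2: derive cover(h,j) via R1 from cover(h,d), knows(d,j)
round 2: derive cover(i,e) via R1 from cover(i,g), knows(g,e)
round 2: derive cover(i,i) via R1 from cover(i,j), knows(j,i)
round 2: derive cover(j,b) via R1 from cover(j,i), knows(i,b)
round 3: derive cover(b,b) via R1 from cover(b,i), knows(i,b)
round 3: derive cover(g,i) via R1 from cover(g,j), knows(j,i)
round 3: derive cover(h,i) via R1 from cover(h,j), knows(j,i)
round 3: derive cover(i,b) via R1 from cover(i,i), knows(i,b)
round 4: derive cover(g,b) via R1 from cover(g,i), knows(i,b)
round 4: derive cover(h,b) via R1 from cover(h,i), knows(i,b)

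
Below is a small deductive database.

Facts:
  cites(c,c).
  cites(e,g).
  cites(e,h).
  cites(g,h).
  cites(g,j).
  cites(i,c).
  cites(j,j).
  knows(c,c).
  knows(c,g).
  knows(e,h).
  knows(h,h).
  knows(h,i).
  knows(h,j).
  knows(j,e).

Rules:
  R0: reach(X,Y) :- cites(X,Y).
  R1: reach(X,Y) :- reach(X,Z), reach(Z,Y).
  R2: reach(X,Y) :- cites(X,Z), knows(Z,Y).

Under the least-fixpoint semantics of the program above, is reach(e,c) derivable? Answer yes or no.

yes

round 1: derive reach(c,c) via R0 from cites(c,c)
round 1: derive reach(e,g) via R0 from cites(e,g)
round 1: derive reach(e,h) via R0 from cites(e,h)
round 1: derive reach(g,h) via R0 from cites(g,h)
round 1: derive reach(g,j) via R0 from cites(g,j)
round 1: derive reach(i,c) via R0 from cites(i,c)
round 1: derive reach(j,j) via R0 from cites(j,j)
round 1: derive reach(c,g) via R2 from cites(c,c), knows(c,g)
round 1: derive reach(e,i) via R2 from cites(e,h), knows(h,i)
round 1: derive reach(e,j) via R2 from cites(e,h), knows(h,j)
round 1: derive reach(g,e) via R2 from cites(g,j), knows(j,e)
round 1: derive reach(g,i) via R2 from cites(g,h), knows(h,i)
round 1: derive reach(i,g) via R2 from cites(i,c), knows(c,g)
round 1: derive reach(j,e) via R2 from cites(j,j), knows(j,e)
round 2: derive reach(c,e) via R1 from reach(c,g), reach(g,e)
round 2: derive reach(c,h) via R1 from reach(c,g), reach(g,h)
round 2: derive reach(c,i) via R1 from reach(c,g), reach(g,i)
round 2: derive reach(c,j) via R1 from reach(c,g), reach(g,j)
round 2: derive reach(e,c) via R1 from reach(e,i), reach(i,c)
round 2: derive reach(e,e) via R1 from reach(e,g), reach(g,e)
round 2: derive reach(g,c) via R1 from reach(g,i), reach(i,c)
round 2: derive reach(g,g) via R1 from reach(g,e), reach(e,g)
round 2: derive reach(i,e) via R1 from reach(i,g), reach(g,e)
round 2: derive reach(i,h) via R1 from reach(i,g), reach(g,h)
round 2: derive reach(i,i) via R1 from reach(i,g), reach(g,i)
round 2: derive reach(i,j) via R1 from reach(i,g), reach(g,j)
round 2: derive reach(j,g) via R1 from reach(j,e), reach(e,g)
round 2: derive reach(j,h) via R1 from reach(j,e), reach(e,h)
round 2: derive reach(j,i) via R1 from reach(j,e), reach(e,i)
round 3: derive reach(j,c) via R1 from reach(j,e), reach(e,c)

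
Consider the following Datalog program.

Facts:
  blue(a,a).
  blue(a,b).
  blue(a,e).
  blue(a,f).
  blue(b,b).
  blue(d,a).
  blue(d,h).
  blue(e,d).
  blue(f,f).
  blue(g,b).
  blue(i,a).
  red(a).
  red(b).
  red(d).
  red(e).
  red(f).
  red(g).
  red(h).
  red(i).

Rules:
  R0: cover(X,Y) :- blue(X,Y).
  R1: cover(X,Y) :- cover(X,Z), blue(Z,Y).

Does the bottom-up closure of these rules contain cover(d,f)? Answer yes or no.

round 1: derive cover(a,a) via R0 from blue(a,a)
round 1: derive cover(a,b) via R0 from blue(a,b)
round 1: derive cover(a,e) via R0 from blue(a,e)
round 1: derive cover(a,f) via R0 from blue(a,f)
round 1: derive cover(b,b) via R0 from blue(b,b)
round 1: derive cover(d,a) via R0 from blue(d,a)
round 1: derive cover(d,h) via R0 from blue(d,h)
round 1: derive cover(e,d) via R0 from blue(e,d)
round 1: derive cover(f,f) via R0 from blue(f,f)
round 1: derive cover(g,b) via R0 from blue(g,b)
round 1: derive cover(i,a) via R0 from blue(i,a)
round 2: derive cover(a,d) via R1 from cover(a,e), blue(e,d)
round 2: derive cover(d,b) via R1 from cover(d,a), blue(a,b)
round 2: derive cover(d,e) via R1 from cover(d,a), blue(a,e)
round 2: derive cover(d,f) via R1 from cover(d,a), blue(a,f)
round 2: derive cover(e,a) via R1 from cover(e,d), blue(d,a)
round 2: derive cover(e,h) via R1 from cover(e,d), blue(d,h)
round 2: derive cover(i,b) via R1 from cover(i,a), blue(a,b)
round 2: derive cover(i,e) via R1 from cover(i,a), blue(a,e)
round 2: derive cover(i,f) via R1 from cover(i,a), blue(a,f)
round 3: derive cover(a,h) via R1 from cover(a,d), blue(d,h)
round 3: derive cover(d,d) via R1 from cover(d,e), blue(e,d)
round 3: derive cover(e,b) via R1 from cover(e,a), blue(a,b)
round 3: derive cover(e,e) via R1 from cover(e,a), blue(a,e)
round 3: derive cover(e,f) via R1 from cover(e,a), blue(a,f)
round 3: derive cover(i,d) via R1 from cover(i,e), blue(e,d)
round 4: derive cover(i,h) via R1 from cover(i,d), blue(d,h)

yes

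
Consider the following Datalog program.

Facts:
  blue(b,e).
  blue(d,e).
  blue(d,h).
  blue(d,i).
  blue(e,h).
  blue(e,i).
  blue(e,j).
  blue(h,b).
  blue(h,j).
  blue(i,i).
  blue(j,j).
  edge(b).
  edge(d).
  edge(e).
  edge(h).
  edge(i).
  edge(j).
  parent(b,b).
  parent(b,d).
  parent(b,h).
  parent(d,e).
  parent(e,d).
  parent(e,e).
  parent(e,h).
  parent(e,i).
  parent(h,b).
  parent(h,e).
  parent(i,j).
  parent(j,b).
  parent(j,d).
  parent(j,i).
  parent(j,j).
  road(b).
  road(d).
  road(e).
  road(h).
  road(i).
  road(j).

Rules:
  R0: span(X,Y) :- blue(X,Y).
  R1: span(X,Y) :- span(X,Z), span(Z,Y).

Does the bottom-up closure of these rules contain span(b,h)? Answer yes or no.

yes

round 1: derive span(b,e) via R0 from blue(b,e)
round 1: derive span(d,e) via R0 from blue(d,e)
round 1: derive span(d,h) via R0 from blue(d,h)
round 1: derive span(d,i) via R0 from blue(d,i)
round 1: derive span(e,h) via R0 from blue(e,h)
round 1: derive span(e,i) via R0 from blue(e,i)
round 1: derive span(e,j) via R0 from blue(e,j)
round 1: derive span(h,b) via R0 from blue(h,b)
round 1: derive span(h,j) via R0 from blue(h,j)
round 1: derive span(i,i) via R0 from blue(i,i)
round 1: derive span(j,j) via R0 from blue(j,j)
round 2: derive span(b,h) via R1 from span(b,e), span(e,h)
round 2: derive span(b,i) via R1 from span(b,e), span(e,i)
round 2: derive span(b,j) via R1 from span(b,e), span(e,j)
round 2: derive span(d,b) via R1 from span(d,h), span(h,b)
round 2: derive span(d,j) via R1 from span(d,e), span(e,j)
round 2: derive span(e,b) via R1 from span(e,h), span(h,b)
round 2: derive span(h,e) via R1 from span(h,b), span(b,e)
round 3: derive span(b,b) via R1 from span(b,e), span(e,b)
round 3: derive span(e,e) via R1 from span(e,b), span(b,e)
round 3: derive span(h,h) via R1 from span(h,b), span(b,h)
round 3: derive span(h,i) via R1 from span(h,b), span(b,i)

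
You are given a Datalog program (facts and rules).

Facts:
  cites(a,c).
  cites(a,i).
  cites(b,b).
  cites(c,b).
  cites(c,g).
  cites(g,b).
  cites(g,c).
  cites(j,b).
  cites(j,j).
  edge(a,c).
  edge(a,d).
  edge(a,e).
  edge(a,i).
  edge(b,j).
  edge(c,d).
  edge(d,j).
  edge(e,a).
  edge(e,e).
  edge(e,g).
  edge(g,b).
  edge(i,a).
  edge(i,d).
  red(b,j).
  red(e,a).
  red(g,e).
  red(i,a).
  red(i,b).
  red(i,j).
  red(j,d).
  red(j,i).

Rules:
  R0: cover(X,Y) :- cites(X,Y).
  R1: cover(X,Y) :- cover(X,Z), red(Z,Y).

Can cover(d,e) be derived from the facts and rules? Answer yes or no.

round 1: derive cover(a,c) via R0 from cites(a,c)
round 1: derive cover(a,i) via R0 from cites(a,i)
round 1: derive cover(b,b) via R0 from cites(b,b)
round 1: derive cover(c,b) via R0 from cites(c,b)
round 1: derive cover(c,g) via R0 from cites(c,g)
round 1: derive cover(g,b) via R0 from cites(g,b)
round 1: derive cover(g,c) via R0 from cites(g,c)
round 1: derive cover(j,b) via R0 from cites(j,b)
round 1: derive cover(j,j) via R0 from cites(j,j)
round 2: derive cover(a,a) via R1 from cover(a,i), red(i,a)
round 2: derive cover(a,b) via R1 from cover(a,i), red(i,b)
round 2: derive cover(a,j) via R1 from cover(a,i), red(i,j)
round 2: derive cover(b,j) via R1 from cover(b,b), red(b,j)
round 2: derive cover(c,e) via R1 from cover(c,g), red(g,e)
round 2: derive cover(c,j) via R1 from cover(c,b), red(b,j)
round 2: derive cover(g,j) via R1 from cover(g,b), red(b,j)
round 2: derive cover(j,d) via R1 from cover(j,j), red(j,d)
round 2: derive cover(j,i) via R1 from cover(j,j), red(j,i)
round 3: derive cover(a,d) via R1 from cover(a,j), red(j,d)
round 3: derive cover(b,d) via R1 from cover(b,j), red(j,d)
round 3: derive cover(b,i) via R1 from cover(b,j), red(j,i)
round 3: derive cover(c,a) via R1 from cover(c,e), red(e,a)
round 3: derive cover(c,d) via R1 from cover(c,j), red(j,d)
round 3: derive cover(c,i) via R1 from cover(c,j), red(j,i)
round 3: derive cover(g,d) via R1 from cover(g,j), red(j,d)
round 3: derive cover(g,i) via R1 from cover(g,j), red(j,i)
round 3: derive cover(j,a) via R1 from cover(j,i), red(i,a)
round 4: derive cover(b,a) via R1 from cover(b,i), red(i,a)
round 4: derive cover(g,a) via R1 from cover(g,i), red(i,a)

no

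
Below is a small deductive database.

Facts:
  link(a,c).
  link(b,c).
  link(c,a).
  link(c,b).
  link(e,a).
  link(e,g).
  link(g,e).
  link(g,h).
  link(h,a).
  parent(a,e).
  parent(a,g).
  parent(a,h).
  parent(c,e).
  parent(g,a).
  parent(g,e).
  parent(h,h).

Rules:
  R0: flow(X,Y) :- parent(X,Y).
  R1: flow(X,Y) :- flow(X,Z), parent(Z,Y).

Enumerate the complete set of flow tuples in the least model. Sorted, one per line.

round 1: derive flow(a,e) via R0 from parent(a,e)
round 1: derive flow(a,g) via R0 from parent(a,g)
round 1: derive flow(a,h) via R0 from parent(a,h)
round 1: derive flow(c,e) via R0 from parent(c,e)
round 1: derive flow(g,a) via R0 from parent(g,a)
round 1: derive flow(g,e) via R0 from parent(g,e)
round 1: derive flow(h,h) via R0 from parent(h,h)
round 2: derive flow(a,a) via R1 from flow(a,g), parent(g,a)
round 2: derive flow(g,g) via R1 from flow(g,a), parent(a,g)
round 2: derive flow(g,h) via R1 from flow(g,a), parent(a,h)

flow(a,a)
flow(a,e)
flow(a,g)
flow(a,h)
flow(c,e)
flow(g,a)
flow(g,e)
flow(g,g)
flow(g,h)
flow(h,h)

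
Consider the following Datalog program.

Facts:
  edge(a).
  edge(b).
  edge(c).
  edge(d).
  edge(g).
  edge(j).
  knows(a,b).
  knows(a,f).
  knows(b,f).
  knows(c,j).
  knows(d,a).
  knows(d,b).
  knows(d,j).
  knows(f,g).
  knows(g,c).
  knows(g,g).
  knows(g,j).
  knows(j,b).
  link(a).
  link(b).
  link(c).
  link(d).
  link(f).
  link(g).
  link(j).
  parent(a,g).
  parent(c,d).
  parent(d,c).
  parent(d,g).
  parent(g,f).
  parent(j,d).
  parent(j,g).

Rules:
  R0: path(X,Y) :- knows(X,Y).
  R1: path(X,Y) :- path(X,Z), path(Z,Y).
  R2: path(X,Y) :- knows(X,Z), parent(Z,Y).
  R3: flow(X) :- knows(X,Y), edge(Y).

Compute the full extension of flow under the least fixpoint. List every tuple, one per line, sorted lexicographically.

flow(a)
flow(c)
flow(d)
flow(f)
flow(g)
flow(j)

round 1: derive flow(a) via R3 from knows(a,b), edge(b)
round 1: derive flow(c) via R3 from knows(c,j), edge(j)
round 1: derive flow(d) via R3 from knows(d,a), edge(a)
round 1: derive flow(f) via R3 from knows(f,g), edge(g)
round 1: derive flow(g) via R3 from knows(g,c), edge(c)
round 1: derive flow(j) via R3 from knows(j,b), edge(b)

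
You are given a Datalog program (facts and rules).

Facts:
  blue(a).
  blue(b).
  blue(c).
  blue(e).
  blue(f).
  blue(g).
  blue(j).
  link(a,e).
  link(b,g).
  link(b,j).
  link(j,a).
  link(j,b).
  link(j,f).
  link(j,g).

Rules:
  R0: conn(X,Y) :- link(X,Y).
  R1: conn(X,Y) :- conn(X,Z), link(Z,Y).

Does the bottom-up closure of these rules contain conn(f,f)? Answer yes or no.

round 1: derive conn(a,e) via R0 from link(a,e)
round 1: derive conn(b,g) via R0 from link(b,g)
round 1: derive conn(b,j) via R0 from link(b,j)
round 1: derive conn(j,a) via R0 from link(j,a)
round 1: derive conn(j,b) via R0 from link(j,b)
round 1: derive conn(j,f) via R0 from link(j,f)
round 1: derive conn(j,g) via R0 from link(j,g)
round 2: derive conn(b,a) via R1 from conn(b,j), link(j,a)
round 2: derive conn(b,b) via R1 from conn(b,j), link(j,b)
round 2: derive conn(b,f) via R1 from conn(b,j), link(j,f)
round 2: derive conn(j,e) via R1 from conn(j,a), link(a,e)
round 2: derive conn(j,j) via R1 from conn(j,b), link(b,j)
round 3: derive conn(b,e) via R1 from conn(b,a), link(a,e)

no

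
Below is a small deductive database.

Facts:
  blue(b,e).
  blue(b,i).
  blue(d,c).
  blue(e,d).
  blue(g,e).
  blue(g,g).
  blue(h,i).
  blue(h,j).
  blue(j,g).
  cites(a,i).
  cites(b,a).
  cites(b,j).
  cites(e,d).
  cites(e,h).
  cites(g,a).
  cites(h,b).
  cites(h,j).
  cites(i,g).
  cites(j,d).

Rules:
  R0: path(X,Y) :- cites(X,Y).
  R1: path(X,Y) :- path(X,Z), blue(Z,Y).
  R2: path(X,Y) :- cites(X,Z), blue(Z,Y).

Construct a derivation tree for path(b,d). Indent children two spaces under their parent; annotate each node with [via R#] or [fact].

path(b,d)  [via R1]
  path(b,e)  [via R1]
    path(b,g)  [via R2]
      cites(b,j)  [fact]
      blue(j,g)  [fact]
    blue(g,e)  [fact]
  blue(e,d)  [fact]

round 1: derive path(a,i) via R0 from cites(a,i)
round 1: derive path(b,a) via R0 from cites(b,a)
round 1: derive path(b,j) via R0 from cites(b,j)
round 1: derive path(e,d) via R0 from cites(e,d)
round 1: derive path(e,h) via R0 from cites(e,h)
round 1: derive path(g,a) via R0 from cites(g,a)
round 1: derive path(h,b) via R0 from cites(h,b)
round 1: derive path(h,j) via R0 from cites(h,j)
round 1: derive path(i,g) via R0 from cites(i,g)
round 1: derive path(j,d) via R0 from cites(j,d)
round 1: derive path(b,g) via R2 from cites(b,j), blue(j,g)
round 1: derive path(e,c) via R2 from cites(e,d), blue(d,c)
round 1: derive path(e,i) via R2 from cites(e,h), blue(h,i)
round 1: derive path(e,j) via R2 from cites(e,h), blue(h,j)
round 1: derive path(h,e) via R2 from cites(h,b), blue(b,e)
round 1: derive path(h,g) via R2 from cites(h,j), blue(j,g)
round 1: derive path(h,i) via R2 from cites(h,b), blue(b,i)
round 1: derive path(i,e) via R2 from cites(i,g), blue(g,e)
round 1: derive path(j,c) via R2 from cites(j,d), blue(d,c)
round 2: derive path(b,e) via R1 from path(b,g), blue(g,e)
round 2: derive path(e,g) via R1 from path(e,j), blue(j,g)
round 2: derive path(h,d) via R1 from path(h,e), blue(e,d)
round 2: derive path(i,d) via R1 from path(i,e), blue(e,d)
round 3: derive path(b,d) via R1 from path(b,e), blue(e,d)
round 3: derive path(e,e) via R1 from path(e,g), blue(g,e)
round 3: derive path(h,c) via R1 from path(h,d), blue(d,c)
round 3: derive path(i,c) via R1 from path(i,d), blue(d,c)
round 4: derive path(b,c) via R1 from path(b,d), blue(d,c)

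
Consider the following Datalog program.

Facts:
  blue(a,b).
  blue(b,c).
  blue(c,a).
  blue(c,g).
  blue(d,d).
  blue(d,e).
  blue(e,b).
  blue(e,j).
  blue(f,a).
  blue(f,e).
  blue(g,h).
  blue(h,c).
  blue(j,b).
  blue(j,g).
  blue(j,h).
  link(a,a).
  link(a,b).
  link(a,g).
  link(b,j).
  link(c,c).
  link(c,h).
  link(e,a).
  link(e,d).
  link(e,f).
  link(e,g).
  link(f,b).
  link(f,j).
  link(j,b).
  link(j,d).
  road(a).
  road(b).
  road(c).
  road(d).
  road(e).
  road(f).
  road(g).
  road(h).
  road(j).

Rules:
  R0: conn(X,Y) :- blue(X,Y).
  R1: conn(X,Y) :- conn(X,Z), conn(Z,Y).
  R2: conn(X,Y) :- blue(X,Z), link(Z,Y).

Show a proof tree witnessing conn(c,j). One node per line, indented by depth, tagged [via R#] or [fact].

round 1: derive conn(a,b) via R0 from blue(a,b)
round 1: derive conn(b,c) via R0 from blue(b,c)
round 1: derive conn(c,a) via R0 from blue(c,a)
round 1: derive conn(c,g) via R0 from blue(c,g)
round 1: derive conn(d,d) via R0 from blue(d,d)
round 1: derive conn(d,e) via R0 from blue(d,e)
round 1: derive conn(e,b) via R0 from blue(e,b)
round 1: derive conn(e,j) via R0 from blue(e,j)
round 1: derive conn(f,a) via R0 from blue(f,a)
round 1: derive conn(f,e) via R0 from blue(f,e)
round 1: derive conn(g,h) via R0 from blue(g,h)
round 1: derive conn(h,c) via R0 from blue(h,c)
round 1: derive conn(j,b) via R0 from blue(j,b)
round 1: derive conn(j,g) via R0 from blue(j,g)
round 1: derive conn(j,h) via R0 from blue(j,h)
round 1: derive conn(a,j) via R2 from blue(a,b), link(b,j)
round 1: derive conn(b,h) via R2 from blue(b,c), link(c,h)
round 1: derive conn(c,b) via R2 from blue(c,a), link(a,b)
round 1: derive conn(d,a) via R2 from blue(d,e), link(e,a)
round 1: derive conn(d,f) via R2 from blue(d,e), link(e,f)
round 1: derive conn(d,g) via R2 from blue(d,e), link(e,g)
round 1: derive conn(e,d) via R2 from blue(e,j), link(j,d)
round 1: derive conn(f,b) via R2 from blue(f,a), link(a,b)
round 1: derive conn(f,d) via R2 from blue(f,e), link(e,d)
round 1: derive conn(f,f) via R2 from blue(f,e), link(e,f)
round 1: derive conn(f,g) via R2 from blue(f,a), link(a,g)
round 1: derive conn(h,h) via R2 from blue(h,c), link(c,h)
round 1: derive conn(j,j) via R2 from blue(j,b), link(b,j)
round 2: derive conn(a,c) via R1 from conn(a,b), conn(b,c)
round 2: derive conn(a,g) via R1 from conn(a,j), conn(j,g)
round 2: derive conn(a,h) via R1 from conn(a,b), conn(b,h)
round 2: derive conn(b,a) via R1 from conn(b,c), conn(c,a)
round 2: derive conn(b,b) via R1 from conn(b,c), conn(c,b)
round 2: derive conn(b,g) via R1 from conn(b,c), conn(c,g)
round 2: derive conn(c,c) via R1 from conn(c,b), conn(b,c)
round 2: derive conn(c,h) via R1 from conn(c,b), conn(b,h)
round 2: derive conn(c,j) via R1 from conn(c,a), conn(a,j)
round 2: derive conn(d,b) via R1 from conn(d,a), conn(a,b)
round 2: derive conn(d,h) via R1 from conn(d,g), conn(g,h)
round 2: derive conn(d,j) via R1 from conn(d,a), conn(a,j)
round 2: derive conn(e,a) via R1 from conn(e,d), conn(d,a)
round 2: derive conn(e,c) via R1 from conn(e,b), conn(b,c)
round 2: derive conn(e,e) via R1 from conn(e,d), conn(d,e)
round 2: derive conn(e,f) via R1 from conn(e,d), conn(d,f)
round 2: derive conn(e,g) via R1 from conn(e,d), conn(d,g)
round 2: derive conn(e,h) via R1 from conn(e,b), conn(b,h)
round 2: derive conn(f,c) via R1 from conn(f,b), conn(b,c)
round 2: derive conn(f,h) via R1 from conn(f,b), conn(b,h)
round 2: derive conn(f,j) via R1 from conn(f,a), conn(a,j)
round 2: derive conn(g,c) via R1 from conn(g,h), conn(h,c)
round 2: derive conn(h,a) via R1 from conn(h,c), conn(c,a)
round 2: derive conn(h,b) via R1 from conn(h,c), conn(c,b)
round 2: derive conn(h,g) via R1 from conn(h,c), conn(c,g)
round 2: derive conn(j,c) via R1 from conn(j,b), conn(b,c)
round 3: derive conn(a,a) via R1 from conn(a,b), conn(b,a)
round 3: derive conn(b,j) via R1 from conn(b,a), conn(a,j)
round 3: derive conn(d,c) via R1 from conn(d,a), conn(a,c)
round 3: derive conn(g,a) via R1 from conn(g,c), conn(c,a)
round 3: derive conn(g,b) via R1 from conn(g,c), conn(c,b)
round 3: derive conn(g,g) via R1 from conn(g,c), conn(c,g)
round 3: derive conn(g,j) via R1 from conn(g,c), conn(c,j)
round 3: derive conn(h,j) via R1 from conn(h,a), conn(a,j)
round 3: derive conn(j,a) via R1 from conn(j,b), conn(b,a)

conn(c,j)  [via R1]
  conn(c,a)  [via R0]
    blue(c,a)  [fact]
  conn(a,j)  [via R2]
    blue(a,b)  [fact]
    link(b,j)  [fact]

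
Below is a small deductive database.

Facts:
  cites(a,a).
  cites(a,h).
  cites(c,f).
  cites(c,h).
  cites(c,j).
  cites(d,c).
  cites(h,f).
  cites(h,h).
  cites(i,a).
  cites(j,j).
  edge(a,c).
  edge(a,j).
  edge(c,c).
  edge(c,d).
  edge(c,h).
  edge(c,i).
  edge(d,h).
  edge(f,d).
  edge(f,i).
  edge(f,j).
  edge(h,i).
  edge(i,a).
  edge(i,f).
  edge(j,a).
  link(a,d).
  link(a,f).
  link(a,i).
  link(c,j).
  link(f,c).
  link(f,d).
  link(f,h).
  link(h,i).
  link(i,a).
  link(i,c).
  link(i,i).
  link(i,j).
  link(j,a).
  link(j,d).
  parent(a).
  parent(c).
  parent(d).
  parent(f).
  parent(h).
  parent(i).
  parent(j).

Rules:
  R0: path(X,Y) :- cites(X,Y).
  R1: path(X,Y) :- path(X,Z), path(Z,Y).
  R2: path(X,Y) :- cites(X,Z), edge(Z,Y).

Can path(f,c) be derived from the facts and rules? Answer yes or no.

round 1: derive path(a,a) via R0 from cites(a,a)
round 1: derive path(a,h) via R0 from cites(a,h)
round 1: derive path(c,f) via R0 from cites(c,f)
round 1: derive path(c,h) via R0 from cites(c,h)
round 1: derive path(c,j) via R0 from cites(c,j)
round 1: derive path(d,c) via R0 from cites(d,c)
round 1: derive path(h,f) via R0 from cites(h,f)
round 1: derive path(h,h) via R0 from cites(h,h)
round 1: derive path(i,a) via R0 from cites(i,a)
round 1: derive path(j,j) via R0 from cites(j,j)
round 1: derive path(a,c) via R2 from cites(a,a), edge(a,c)
round 1: derive path(a,i) via R2 from cites(a,h), edge(h,i)
round 1: derive path(a,j) via R2 from cites(a,a), edge(a,j)
round 1: derive path(c,a) via R2 from cites(c,j), edge(j,a)
round 1: derive path(c,d) via R2 from cites(c,f), edge(f,d)
round 1: derive path(c,i) via R2 from cites(c,f), edge(f,i)
round 1: derive path(d,d) via R2 from cites(d,c), edge(c,d)
round 1: derive path(d,h) via R2 from cites(d,c), edge(c,h)
round 1: derive path(d,i) via R2 from cites(d,c), edge(c,i)
round 1: derive path(h,d) via R2 from cites(h,f), edge(f,d)
round 1: derive path(h,i) via R2 from cites(h,f), edge(f,i)
round 1: derive path(h,j) via R2 from cites(h,f), edge(f,j)
round 1: derive path(i,c) via R2 from cites(i,a), edge(a,c)
round 1: derive path(i,j) via R2 from cites(i,a), edge(a,j)
round 1: derive path(j,a) via R2 from cites(j,j), edge(j,a)
round 2: derive path(a,d) via R1 from path(a,c), path(c,d)
round 2: derive path(a,f) via R1 from path(a,c), path(c,f)
round 2: derive path(c,c) via R1 from path(c,a), path(a,c)
round 2: derive path(d,a) via R1 from path(d,c), path(c,a)
round 2: derive path(d,f) via R1 from path(d,c), path(c,f)
round 2: derive path(d,j) via R1 from path(d,c), path(c,j)
round 2: derive path(h,a) via R1 from path(h,i), path(i,a)
round 2: derive path(h,c) via R1 from path(h,d), path(d,c)
round 2: derive path(i,d) via R1 from path(i,c), path(c,d)
round 2: derive path(i,f) via R1 from path(i,c), path(c,f)
round 2: derive path(i,h) via R1 from path(i,a), path(a,h)
round 2: derive path(i,i) via R1 from path(i,a), path(a,i)
round 2: derive path(j,c) via R1 from path(j,a), path(a,c)
round 2: derive path(j,h) via R1 from path(j,a), path(a,h)
round 2: derive path(j,i) via R1 from path(j,a), path(a,i)
round 3: derive path(j,d) via R1 from path(j,a), path(a,d)
round 3: derive path(j,f) via R1 from path(j,a), path(a,f)

no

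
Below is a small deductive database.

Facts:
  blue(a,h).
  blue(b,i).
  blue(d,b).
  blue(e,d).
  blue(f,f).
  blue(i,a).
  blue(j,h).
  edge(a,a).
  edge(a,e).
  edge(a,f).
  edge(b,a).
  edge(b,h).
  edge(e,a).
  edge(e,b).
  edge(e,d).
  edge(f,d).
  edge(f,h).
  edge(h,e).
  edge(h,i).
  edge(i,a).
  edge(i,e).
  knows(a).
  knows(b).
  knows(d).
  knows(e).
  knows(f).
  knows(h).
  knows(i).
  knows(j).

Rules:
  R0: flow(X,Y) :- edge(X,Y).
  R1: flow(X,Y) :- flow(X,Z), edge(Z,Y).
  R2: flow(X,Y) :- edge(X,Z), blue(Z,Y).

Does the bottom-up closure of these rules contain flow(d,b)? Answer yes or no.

round 1: derive flow(a,a) via R0 from edge(a,a)
round 1: derive flow(a,e) via R0 from edge(a,e)
round 1: derive flow(a,f) via R0 from edge(a,f)
round 1: derive flow(b,a) via R0 from edge(b,a)
round 1: derive flow(b,h) via R0 from edge(b,h)
round 1: derive flow(e,a) via R0 from edge(e,a)
round 1: derive flow(e,b) via R0 from edge(e,b)
round 1: derive flow(e,d) via R0 from edge(e,d)
round 1: derive flow(f,d) via R0 from edge(f,d)
round 1: derive flow(f,h) via R0 from edge(f,h)
round 1: derive flow(h,e) via R0 from edge(h,e)
round 1: derive flow(h,i) via R0 from edge(h,i)
round 1: derive flow(i,a) via R0 from edge(i,a)
round 1: derive flow(i,e) via R0 from edge(i,e)
round 1: derive flow(a,d) via R2 from edge(a,e), blue(e,d)
round 1: derive flow(a,h) via R2 from edge(a,a), blue(a,h)
round 1: derive flow(e,h) via R2 from edge(e,a), blue(a,h)
round 1: derive flow(e,i) via R2 from edge(e,b), blue(b,i)
round 1: derive flow(f,b) via R2 from edge(f,d), blue(d,b)
round 1: derive flow(h,a) via R2 from edge(h,i), blue(i,a)
round 1: derive flow(h,d) via R2 from edge(h,e), blue(e,d)
round 1: derive flow(i,d) via R2 from edge(i,e), blue(e,d)
round 1: derive flow(i,h) via R2 from edge(i,a), blue(a,h)
round 2: derive flow(a,b) via R1 from flow(a,e), edge(e,b)
round 2: derive flow(a,i) via R1 from flow(a,h), edge(h,i)
round 2: derive flow(b,e) via R1 from flow(b,a), edge(a,e)
round 2: derive flow(b,f) via R1 from flow(b,a), edge(a,f)
round 2: derive flow(b,i) via R1 from flow(b,h), edge(h,i)
round 2: derive flow(e,e) via R1 from flow(e,a), edge(a,e)
round 2: derive flow(e,f) via R1 from flow(e,a), edge(a,f)
round 2: derive flow(f,a) via R1 from flow(f,b), edge(b,a)
round 2: derive flow(f,e) via R1 from flow(f,h), edge(h,e)
round 2: derive flow(f,i) via R1 from flow(f,h), edge(h,i)
round 2: derive flow(h,b) via R1 from flow(h,e), edge(e,b)
round 2: derive flow(h,f) via R1 from flow(h,a), edge(a,f)
round 2: derive flow(i,b) via R1 from flow(i,e), edge(e,b)
round 2: derive flow(i,f) via R1 from flow(i,a), edge(a,f)
round 2: derive flow(i,i) via R1 from flow(i,h), edge(h,i)
round 3: derive flow(b,b) via R1 from flow(b,e), edge(e,b)
round 3: derive flow(b,d) via R1 from flow(b,e), edge(e,d)
round 3: derive flow(f,f) via R1 from flow(f,a), edge(a,f)
round 3: derive flow(h,h) via R1 from flow(h,b), edge(b,h)

no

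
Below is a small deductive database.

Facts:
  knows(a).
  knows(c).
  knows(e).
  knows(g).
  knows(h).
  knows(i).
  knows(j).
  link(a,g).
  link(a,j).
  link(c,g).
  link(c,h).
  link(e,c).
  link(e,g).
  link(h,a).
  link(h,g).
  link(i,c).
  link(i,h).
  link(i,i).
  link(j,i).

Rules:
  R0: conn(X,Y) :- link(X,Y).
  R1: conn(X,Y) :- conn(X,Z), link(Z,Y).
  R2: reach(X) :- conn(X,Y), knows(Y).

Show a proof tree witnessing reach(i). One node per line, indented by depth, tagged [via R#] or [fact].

round 1: derive conn(a,g) via R0 from link(a,g)
round 1: derive conn(a,j) via R0 from link(a,j)
round 1: derive conn(c,g) via R0 from link(c,g)
round 1: derive conn(c,h) via R0 from link(c,h)
round 1: derive conn(e,c) via R0 from link(e,c)
round 1: derive conn(e,g) via R0 from link(e,g)
round 1: derive conn(h,a) via R0 from link(h,a)
round 1: derive conn(h,g) via R0 from link(h,g)
round 1: derive conn(i,c) via R0 from link(i,c)
round 1: derive conn(i,h) via R0 from link(i,h)
round 1: derive conn(i,i) via R0 from link(i,i)
round 1: derive conn(j,i) via R0 from link(j,i)
round 2: derive conn(a,i) via R1 from conn(a,j), link(j,i)
round 2: derive conn(c,a) via R1 from conn(c,h), link(h,a)
round 2: derive conn(e,h) via R1 from conn(e,c), link(c,h)
round 2: derive conn(h,j) via R1 from conn(h,a), link(a,j)
round 2: derive conn(i,a) via R1 from conn(i,h), link(h,a)
round 2: derive conn(i,g) via R1 from conn(i,c), link(c,g)
round 2: derive conn(j,c) via R1 from conn(j,i), link(i,c)
round 2: derive conn(j,h) via R1 from conn(j,i), link(i,h)
round 2: derive reach(a) via R2 from conn(a,g), knows(g)
round 2: derive reach(c) via R2 from conn(c,g), knows(g)
round 2: derive reach(e) via R2 from conn(e,c), knows(c)
round 2: derive reach(h) via R2 from conn(h,a), knows(a)
round 2: derive reach(i) via R2 from conn(i,c), knows(c)
round 2: derive reach(j) via R2 from conn(j,i), knows(i)
round 3: derive conn(a,c) via R1 from conn(a,i), link(i,c)
round 3: derive conn(a,h) via R1 from conn(a,i), link(i,h)
round 3: derive conn(c,j) via R1 from conn(c,a), link(a,j)
round 3: derive conn(e,a) via R1 from conn(e,h), link(h,a)
round 3: derive conn(h,i) via R1 from conn(h,j), link(j,i)
round 3: derive conn(i,j) via R1 from conn(i,a), link(a,j)
round 3: derive conn(j,a) via R1 from conn(j,h), link(h,a)
round 3: derive conn(j,g) via R1 from conn(j,c), link(c,g)
round 4: derive conn(a,a) via R1 from conn(a,h), link(h,a)
round 4: derive conn(c,i) via R1 from conn(c,j), link(j,i)
round 4: derive conn(e,j) via R1 from conn(e,a), link(a,j)
round 4: derive conn(h,c) via R1 from conn(h,i), link(i,c)
round 4: derive conn(h,h) via R1 from conn(h,i), link(i,h)
round 4: derive conn(j,j) via R1 from conn(j,a), link(a,j)
round 5: derive conn(c,c) via R1 from conn(c,i), link(i,c)
round 5: derive conn(e,i) via R1 from conn(e,j), link(j,i)

reach(i)  [via R2]
  conn(i,c)  [via R0]
    link(i,c)  [fact]
  knows(c)  [fact]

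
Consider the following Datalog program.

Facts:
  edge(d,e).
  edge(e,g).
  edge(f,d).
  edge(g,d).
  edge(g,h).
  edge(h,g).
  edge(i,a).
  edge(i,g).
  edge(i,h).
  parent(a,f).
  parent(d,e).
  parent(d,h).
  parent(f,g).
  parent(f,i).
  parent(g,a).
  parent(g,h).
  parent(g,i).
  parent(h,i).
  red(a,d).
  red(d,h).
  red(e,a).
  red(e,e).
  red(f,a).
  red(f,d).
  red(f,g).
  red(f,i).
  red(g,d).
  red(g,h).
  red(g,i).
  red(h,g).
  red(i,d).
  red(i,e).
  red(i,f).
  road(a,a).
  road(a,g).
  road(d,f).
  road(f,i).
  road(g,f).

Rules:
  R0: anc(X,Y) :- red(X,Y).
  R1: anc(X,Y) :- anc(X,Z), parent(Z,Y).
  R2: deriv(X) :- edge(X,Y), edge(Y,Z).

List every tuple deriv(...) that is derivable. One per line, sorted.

deriv(d)
deriv(e)
deriv(f)
deriv(g)
deriv(h)
deriv(i)

round 1: derive deriv(d) via R2 from edge(d,e), edge(e,g)
round 1: derive deriv(e) via R2 from edge(e,g), edge(g,d)
round 1: derive deriv(f) via R2 from edge(f,d), edge(d,e)
round 1: derive deriv(g) via R2 from edge(g,d), edge(d,e)
round 1: derive deriv(h) via R2 from edge(h,g), edge(g,d)
round 1: derive deriv(i) via R2 from edge(i,g), edge(g,d)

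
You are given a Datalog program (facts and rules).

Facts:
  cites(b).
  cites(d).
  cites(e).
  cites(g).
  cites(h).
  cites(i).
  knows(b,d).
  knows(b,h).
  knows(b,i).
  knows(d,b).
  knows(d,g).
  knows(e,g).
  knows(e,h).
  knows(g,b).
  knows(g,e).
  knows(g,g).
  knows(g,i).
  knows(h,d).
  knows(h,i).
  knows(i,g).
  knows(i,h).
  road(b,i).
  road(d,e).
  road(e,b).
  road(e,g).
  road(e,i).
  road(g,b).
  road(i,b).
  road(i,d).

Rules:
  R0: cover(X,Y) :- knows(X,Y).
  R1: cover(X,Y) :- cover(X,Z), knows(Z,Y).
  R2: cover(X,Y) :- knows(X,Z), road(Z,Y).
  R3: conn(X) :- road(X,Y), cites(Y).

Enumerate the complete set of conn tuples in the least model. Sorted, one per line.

conn(b)
conn(d)
conn(e)
conn(g)
conn(i)

round 1: derive conn(b) via R3 from road(b,i), cites(i)
round 1: derive conn(d) via R3 from road(d,e), cites(e)
round 1: derive conn(e) via R3 from road(e,b), cites(b)
round 1: derive conn(g) via R3 from road(g,b), cites(b)
round 1: derive conn(i) via R3 from road(i,b), cites(b)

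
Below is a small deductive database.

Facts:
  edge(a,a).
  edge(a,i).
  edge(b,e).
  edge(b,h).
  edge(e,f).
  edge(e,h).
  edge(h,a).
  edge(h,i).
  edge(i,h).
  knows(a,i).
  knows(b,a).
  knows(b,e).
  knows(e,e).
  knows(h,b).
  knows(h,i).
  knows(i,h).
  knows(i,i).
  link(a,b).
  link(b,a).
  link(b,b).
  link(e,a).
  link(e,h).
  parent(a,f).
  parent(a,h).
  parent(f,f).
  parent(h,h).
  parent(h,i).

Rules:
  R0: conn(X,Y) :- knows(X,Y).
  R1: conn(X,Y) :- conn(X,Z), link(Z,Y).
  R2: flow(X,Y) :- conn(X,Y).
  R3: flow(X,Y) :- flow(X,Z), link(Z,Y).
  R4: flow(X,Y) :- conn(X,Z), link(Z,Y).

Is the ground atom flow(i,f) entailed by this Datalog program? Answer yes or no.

round 1: derive conn(a,i) via R0 from knows(a,i)
round 1: derive conn(b,a) via R0 from knows(b,a)
round 1: derive conn(b,e) via R0 from knows(b,e)
round 1: derive conn(e,e) via R0 from knows(e,e)
round 1: derive conn(h,b) via R0 from knows(h,b)
round 1: derive conn(h,i) via R0 from knows(h,i)
round 1: derive conn(i,h) via R0 from knows(i,h)
round 1: derive conn(i,i) via R0 from knows(i,i)
round 2: derive conn(b,b) via R1 from conn(b,a), link(a,b)
round 2: derive conn(b,h) via R1 from conn(b,e), link(e,h)
round 2: derive conn(e,a) via R1 from conn(e,e), link(e,a)
round 2: derive conn(e,h) via R1 from conn(e,e), link(e,h)
round 2: derive conn(h,a) via R1 from conn(h,b), link(b,a)
round 2: derive flow(a,i) via R2 from conn(a,i)
round 2: derive flow(b,a) via R2 from conn(b,a)
round 2: derive flow(b,e) via R2 from conn(b,e)
round 2: derive flow(e,e) via R2 from conn(e,e)
round 2: derive flow(h,b) via R2 from conn(h,b)
round 2: derive flow(h,i) via R2 from conn(h,i)
round 2: derive flow(i,h) via R2 from conn(i,h)
round 2: derive flow(i,i) via R2 from conn(i,i)
round 2: derive flow(b,b) via R4 from conn(b,a), link(a,b)
round 2: derive flow(b,h) via R4 from conn(b,e), link(e,h)
round 2: derive flow(e,a) via R4 from conn(e,e), link(e,a)
round 2: derive flow(e,h) via R4 from conn(e,e), link(e,h)
round 2: derive flow(h,a) via R4 from conn(h,b), link(b,a)
round 3: derive conn(e,b) via R1 from conn(e,a), link(a,b)
round 3: derive flow(e,b) via R3 from flow(e,a), link(a,b)

no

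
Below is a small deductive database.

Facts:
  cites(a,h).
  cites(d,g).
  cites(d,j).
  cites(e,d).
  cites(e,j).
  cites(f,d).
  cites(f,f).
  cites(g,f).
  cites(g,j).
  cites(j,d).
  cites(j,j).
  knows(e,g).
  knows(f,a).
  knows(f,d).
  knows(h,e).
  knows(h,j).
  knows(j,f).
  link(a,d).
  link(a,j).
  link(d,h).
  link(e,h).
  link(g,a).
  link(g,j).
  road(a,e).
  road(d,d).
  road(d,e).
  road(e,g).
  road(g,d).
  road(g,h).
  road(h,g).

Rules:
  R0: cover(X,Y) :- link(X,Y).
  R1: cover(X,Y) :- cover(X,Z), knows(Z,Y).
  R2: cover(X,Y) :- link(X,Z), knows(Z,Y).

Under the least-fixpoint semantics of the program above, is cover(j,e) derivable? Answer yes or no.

round 1: derive cover(a,d) via R0 from link(a,d)
round 1: derive cover(a,j) via R0 from link(a,j)
round 1: derive cover(d,h) via R0 from link(d,h)
round 1: derive cover(e,h) via R0 from link(e,h)
round 1: derive cover(g,a) via R0 from link(g,a)
round 1: derive cover(g,j) via R0 from link(g,j)
round 1: derive cover(a,f) via R2 from link(a,j), knows(j,f)
round 1: derive cover(d,e) via R2 from link(d,h), knows(h,e)
round 1: derive cover(d,j) via R2 from link(d,h), knows(h,j)
round 1: derive cover(e,e) via R2 from link(e,h), knows(h,e)
round 1: derive cover(e,j) via R2 from link(e,h), knows(h,j)
round 1: derive cover(g,f) via R2 from link(g,j), knows(j,f)
round 2: derive cover(a,a) via R1 from cover(a,f), knows(f,a)
round 2: derive cover(d,f) via R1 from cover(d,j), knows(j,f)
round 2: derive cover(d,g) via R1 from cover(d,e), knows(e,g)
round 2: derive cover(e,f) via R1 from cover(e,j), knows(j,f)
round 2: derive cover(e,g) via R1 from cover(e,e), knows(e,g)
round 2: derive cover(g,d) via R1 from cover(g,f), knows(f,d)
round 3: derive cover(d,a) via R1 from cover(d,f), knows(f,a)
round 3: derive cover(d,d) via R1 from cover(d,f), knows(f,d)
round 3: derive cover(e,a) via R1 from cover(e,f), knows(f,a)
round 3: derive cover(e,d) via R1 from cover(e,f), knows(f,d)

no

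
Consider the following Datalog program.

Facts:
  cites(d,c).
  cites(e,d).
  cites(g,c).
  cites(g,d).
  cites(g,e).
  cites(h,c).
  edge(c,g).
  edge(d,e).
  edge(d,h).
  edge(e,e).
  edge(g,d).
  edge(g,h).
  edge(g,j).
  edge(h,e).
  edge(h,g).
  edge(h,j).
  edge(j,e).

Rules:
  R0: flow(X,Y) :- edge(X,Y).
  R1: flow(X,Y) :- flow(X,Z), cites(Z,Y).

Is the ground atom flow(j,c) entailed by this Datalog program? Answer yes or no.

yes

round 1: derive flow(c,g) via R0 from edge(c,g)
round 1: derive flow(d,e) via R0 from edge(d,e)
round 1: derive flow(d,h) via R0 from edge(d,h)
round 1: derive flow(e,e) via R0 from edge(e,e)
round 1: derive flow(g,d) via R0 from edge(g,d)
round 1: derive flow(g,h) via R0 from edge(g,h)
round 1: derive flow(g,j) via R0 from edge(g,j)
round 1: derive flow(h,e) via R0 from edge(h,e)
round 1: derive flow(h,g) via R0 from edge(h,g)
round 1: derive flow(h,j) via R0 from edge(h,j)
round 1: derive flow(j,e) via R0 from edge(j,e)
round 2: derive flow(c,c) via R1 from flow(c,g), cites(g,c)
round 2: derive flow(c,d) via R1 from flow(c,g), cites(g,d)
round 2: derive flow(c,e) via R1 from flow(c,g), cites(g,e)
round 2: derive flow(d,c) via R1 from flow(d,h), cites(h,c)
round 2: derive flow(d,d) via R1 from flow(d,e), cites(e,d)
round 2: derive flow(e,d) via R1 from flow(e,e), cites(e,d)
round 2: derive flow(g,c) via R1 from flow(g,d), cites(d,c)
round 2: derive flow(h,c) via R1 from flow(h,g), cites(g,c)
round 2: derive flow(h,d) via R1 from flow(h,e), cites(e,d)
round 2: derive flow(j,d) via R1 from flow(j,e), cites(e,d)
round 3: derive flow(e,c) via R1 from flow(e,d), cites(d,c)
round 3: derive flow(j,c) via R1 from flow(j,d), cites(d,c)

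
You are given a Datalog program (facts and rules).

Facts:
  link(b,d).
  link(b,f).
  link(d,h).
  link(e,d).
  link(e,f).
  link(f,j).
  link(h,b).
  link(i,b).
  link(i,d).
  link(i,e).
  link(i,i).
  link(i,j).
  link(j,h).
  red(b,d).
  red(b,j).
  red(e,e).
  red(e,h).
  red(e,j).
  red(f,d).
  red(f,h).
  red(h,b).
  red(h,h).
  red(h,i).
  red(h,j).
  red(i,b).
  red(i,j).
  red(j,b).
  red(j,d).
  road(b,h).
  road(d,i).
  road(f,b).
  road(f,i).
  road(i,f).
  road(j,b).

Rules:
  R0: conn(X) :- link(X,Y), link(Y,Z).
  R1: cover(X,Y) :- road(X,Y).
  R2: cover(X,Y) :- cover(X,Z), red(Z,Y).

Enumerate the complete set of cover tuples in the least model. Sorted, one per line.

round 1: derive cover(b,h) via R1 from road(b,h)
round 1: derive cover(d,i) via R1 from road(d,i)
round 1: derive cover(f,b) via R1 from road(f,b)
round 1: derive cover(f,i) via R1 from road(f,i)
round 1: derive cover(i,f) via R1 from road(i,f)
round 1: derive cover(j,b) via R1 from road(j,b)
round 2: derive cover(b,b) via R2 from cover(b,h), red(h,b)
round 2: derive cover(b,i) via R2 from cover(b,h), red(h,i)
round 2: derive cover(b,j) via R2 from cover(b,h), red(h,j)
round 2: derive cover(d,b) via R2 from cover(d,i), red(i,b)
round 2: derive cover(d,j) via R2 from cover(d,i), red(i,j)
round 2: derive cover(f,d) via R2 from cover(f,b), red(b,d)
round 2: derive cover(f,j) via R2 from cover(f,b), red(b,j)
round 2: derive cover(i,d) via R2 from cover(i,f), red(f,d)
round 2: derive cover(i,h) via R2 from cover(i,f), red(f,h)
round 2: derive cover(j,d) via R2 from cover(j,b), red(b,d)
round 2: derive cover(j,j) via R2 from cover(j,b), red(b,j)
round 3: derive cover(b,d) via R2 from cover(b,b), red(b,d)
round 3: derive cover(d,d) via R2 from cover(d,b), red(b,d)
round 3: derive cover(i,b) via R2 from cover(i,h), red(h,b)
round 3: derive cover(i,i) via R2 from cover(i,h), red(h,i)
round 3: derive cover(i,j) via R2 from cover(i,h), red(h,j)

cover(b,b)
cover(b,d)
cover(b,h)
cover(b,i)
cover(b,j)
cover(d,b)
cover(d,d)
cover(d,i)
cover(d,j)
cover(f,b)
cover(f,d)
cover(f,i)
cover(f,j)
cover(i,b)
cover(i,d)
cover(i,f)
cover(i,h)
cover(i,i)
cover(i,j)
cover(j,b)
cover(j,d)
cover(j,j)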